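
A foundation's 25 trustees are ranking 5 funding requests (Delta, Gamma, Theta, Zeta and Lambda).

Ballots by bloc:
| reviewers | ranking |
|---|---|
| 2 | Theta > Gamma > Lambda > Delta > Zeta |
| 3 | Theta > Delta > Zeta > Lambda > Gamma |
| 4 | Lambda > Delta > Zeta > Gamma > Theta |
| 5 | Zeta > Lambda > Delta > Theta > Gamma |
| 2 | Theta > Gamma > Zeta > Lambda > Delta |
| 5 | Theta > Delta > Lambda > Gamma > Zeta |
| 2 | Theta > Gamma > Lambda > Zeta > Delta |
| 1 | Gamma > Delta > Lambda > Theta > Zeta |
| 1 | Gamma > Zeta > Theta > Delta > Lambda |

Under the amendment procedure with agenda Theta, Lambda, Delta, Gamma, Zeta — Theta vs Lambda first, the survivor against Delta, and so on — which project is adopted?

Theta

Round 1: Theta vs Lambda — 15–10, Theta advances.
Round 2: Theta vs Delta — 15–10, Theta advances.
Round 3: Theta vs Gamma — 19–6, Theta advances.
Round 4: Theta vs Zeta — 15–10, Theta advances.
Theta survives the agenda.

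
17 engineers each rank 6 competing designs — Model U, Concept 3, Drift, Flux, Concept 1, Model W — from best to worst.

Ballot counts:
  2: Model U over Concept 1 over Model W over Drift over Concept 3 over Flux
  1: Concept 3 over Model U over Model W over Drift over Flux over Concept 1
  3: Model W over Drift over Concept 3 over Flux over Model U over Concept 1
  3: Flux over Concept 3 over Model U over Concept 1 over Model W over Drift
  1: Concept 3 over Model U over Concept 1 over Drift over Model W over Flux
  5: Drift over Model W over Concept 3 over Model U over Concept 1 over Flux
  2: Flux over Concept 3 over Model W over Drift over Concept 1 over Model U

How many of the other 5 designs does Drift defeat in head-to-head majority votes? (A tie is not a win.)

Drift against each rival (17 engineers):
Drift–Model U: Drift 10–7.
Drift vs Concept 3: 2+3+5 = 10 for Drift, 7 for Concept 3 — Drift by 10–7.
Drift vs Flux: Drift wins 12–5.
Drift–Concept 1: Drift 11–6.
Drift–Model W: Model W 11–6.
Drift beats Model U, Concept 3, Flux, Concept 1; loses to Model W — 4 pairwise wins.

4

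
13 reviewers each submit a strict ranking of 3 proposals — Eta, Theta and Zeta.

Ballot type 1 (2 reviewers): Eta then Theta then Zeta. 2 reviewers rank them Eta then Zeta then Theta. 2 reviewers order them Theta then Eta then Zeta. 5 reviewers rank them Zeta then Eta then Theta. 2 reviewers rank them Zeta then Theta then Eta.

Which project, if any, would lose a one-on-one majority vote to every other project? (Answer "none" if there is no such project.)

Pairwise majorities:
Eta vs Theta: Eta, 9–4.
Eta vs Zeta: Eta preferred on 2+2+2 = 6 ballots; Zeta wins 7–6.
Theta vs Zeta: Theta preferred on 2+2 = 4 ballots; Zeta wins 9–4.
Theta loses to every other project — it is the Condorcet loser.

Theta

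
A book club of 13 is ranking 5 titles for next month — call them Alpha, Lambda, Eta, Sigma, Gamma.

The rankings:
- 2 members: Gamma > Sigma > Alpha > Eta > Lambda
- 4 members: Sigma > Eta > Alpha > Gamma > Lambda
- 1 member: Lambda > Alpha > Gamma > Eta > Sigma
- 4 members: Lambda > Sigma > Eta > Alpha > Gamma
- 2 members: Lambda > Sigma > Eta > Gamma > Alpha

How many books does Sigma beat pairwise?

Sigma against each rival (13 members):
Sigma–Alpha: Sigma 12–1.
Sigma vs Lambda: 2+4 = 6 for Sigma, 7 for Lambda — Lambda by 7–6.
Sigma vs Eta: 12 to 1, Sigma.
Sigma vs Gamma: Sigma, 10–3.
Sigma beats Alpha, Eta, Gamma; loses to Lambda — 3 pairwise wins.

3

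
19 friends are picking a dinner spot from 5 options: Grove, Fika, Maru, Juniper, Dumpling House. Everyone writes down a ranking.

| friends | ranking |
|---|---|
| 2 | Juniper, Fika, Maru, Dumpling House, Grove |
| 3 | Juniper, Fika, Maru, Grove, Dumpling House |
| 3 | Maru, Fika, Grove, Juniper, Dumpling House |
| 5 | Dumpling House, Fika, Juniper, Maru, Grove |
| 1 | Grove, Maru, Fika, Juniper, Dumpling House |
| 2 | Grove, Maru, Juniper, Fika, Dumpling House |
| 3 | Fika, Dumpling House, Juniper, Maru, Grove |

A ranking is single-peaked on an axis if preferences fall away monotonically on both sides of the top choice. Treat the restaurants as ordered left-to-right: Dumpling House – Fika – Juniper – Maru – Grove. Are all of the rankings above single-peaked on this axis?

no

Axis positions: Dumpling House=1, Fika=2, Juniper=3, Maru=4, Grove=5.
Group 1 (peak Juniper at position 3): ranking walks positions 3-2-4-1-5, expanding outward from the peak — single-peaked.
Group 2 (peak Juniper at position 3): ranking walks positions 3-2-4-5-1, expanding outward from the peak — single-peaked.
Group 3: ranking walks positions 4-2-5-3-1; Fika is ranked above Juniper even though Juniper lies between Fika and the peak Maru on the axis — preferences dip and rise again. Not single-peaked.
Group 4 (peak Dumpling House at position 1): ranking walks positions 1-2-3-4-5, expanding outward from the peak — single-peaked.
Group 5: ranking walks positions 5-4-2-3-1; Fika is ranked above Juniper even though Juniper lies between Fika and the peak Grove on the axis — preferences dip and rise again. Not single-peaked.
Group 6 (peak Grove at position 5): ranking walks positions 5-4-3-2-1, expanding outward from the peak — single-peaked.
Group 7 (peak Fika at position 2): ranking walks positions 2-1-3-4-5, expanding outward from the peak — single-peaked.
Group 3 violates single-peakedness, so the profile is not single-peaked on this axis.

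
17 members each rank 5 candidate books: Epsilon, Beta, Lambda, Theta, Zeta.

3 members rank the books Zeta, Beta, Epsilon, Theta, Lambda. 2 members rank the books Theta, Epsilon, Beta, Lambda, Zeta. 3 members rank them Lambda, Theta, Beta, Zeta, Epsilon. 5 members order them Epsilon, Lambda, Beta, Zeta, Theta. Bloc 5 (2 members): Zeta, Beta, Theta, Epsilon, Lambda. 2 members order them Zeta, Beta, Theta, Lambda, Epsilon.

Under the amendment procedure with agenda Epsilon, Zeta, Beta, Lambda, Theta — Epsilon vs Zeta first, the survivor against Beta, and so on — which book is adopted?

Round 1: Epsilon vs Zeta — 7–10, Zeta advances.
Round 2: Zeta vs Beta — 7–10, Beta advances.
Round 3: Beta vs Lambda — 9–8, Beta advances.
Round 4: Beta vs Theta — 12–5, Beta advances.
Beta survives the agenda.

Beta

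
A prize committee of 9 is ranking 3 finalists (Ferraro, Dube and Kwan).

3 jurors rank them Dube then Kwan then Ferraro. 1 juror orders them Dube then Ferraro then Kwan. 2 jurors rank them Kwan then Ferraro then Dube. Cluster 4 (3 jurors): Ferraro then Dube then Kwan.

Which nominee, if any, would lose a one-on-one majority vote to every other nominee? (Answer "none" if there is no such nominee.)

none

Pairwise majorities:
Ferraro vs Dube: 2+3 = 5 for Ferraro, 4 for Dube — Ferraro by 5–4.
Ferraro vs Kwan: Ferraro is ranked higher on 1+3 = 4 ballots, Kwan on 5. Kwan wins 5–4.
Dube vs Kwan: Dube, 7–2.
Every nominee wins at least one matchup (Ferraro beats Dube; Dube beats Kwan; Kwan beats Ferraro), so there is no Condorcet loser.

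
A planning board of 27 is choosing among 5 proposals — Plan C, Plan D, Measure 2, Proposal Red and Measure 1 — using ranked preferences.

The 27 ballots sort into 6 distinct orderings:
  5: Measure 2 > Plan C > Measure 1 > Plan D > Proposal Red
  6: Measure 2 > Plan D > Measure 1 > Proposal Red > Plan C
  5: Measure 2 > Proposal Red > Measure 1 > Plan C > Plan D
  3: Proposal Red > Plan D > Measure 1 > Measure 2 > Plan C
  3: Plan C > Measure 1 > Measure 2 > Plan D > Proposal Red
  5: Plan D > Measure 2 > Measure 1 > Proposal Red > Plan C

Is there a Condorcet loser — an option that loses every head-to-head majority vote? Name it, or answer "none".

Plan C

Pairwise majorities:
Plan C vs Plan D: 13 to 14, Plan D.
Plan C vs Measure 2: 3 for Plan C, 24 for Measure 2 — Measure 2 by 24–3.
Plan C–Proposal Red: Proposal Red 19–8.
Plan C vs Measure 1: 5+3 = 8 for Plan C, 19 for Measure 1 — Measure 1 by 19–8.
Plan D vs Measure 2: Measure 2 wins 19–8.
Plan D vs Proposal Red: Plan D, 19–8.
Plan D vs Measure 1: Plan D preferred on 6+3+5 = 14 ballots; Plan D wins 14–13.
Measure 2 vs Proposal Red: 5+6+5+3+5 = 24 for Measure 2, 3 for Proposal Red — Measure 2 by 24–3.
Measure 2–Measure 1: Measure 2 21–6.
Proposal Red vs Measure 1: 8 to 19, Measure 1.
Plan C is beaten in every head-to-head and is the Condorcet loser.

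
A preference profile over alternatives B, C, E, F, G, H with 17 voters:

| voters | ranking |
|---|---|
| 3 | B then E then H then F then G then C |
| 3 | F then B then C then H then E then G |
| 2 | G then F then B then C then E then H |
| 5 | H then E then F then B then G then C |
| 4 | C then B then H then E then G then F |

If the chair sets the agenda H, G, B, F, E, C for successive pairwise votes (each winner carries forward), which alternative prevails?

C

Round 1: H vs G — 15–2, H advances.
Round 2: H vs B — 5–12, B advances.
Round 3: B vs F — 7–10, F advances.
Round 4: F vs E — 5–12, E advances.
Round 5: E vs C — 8–9, C advances.
The agenda winner is C.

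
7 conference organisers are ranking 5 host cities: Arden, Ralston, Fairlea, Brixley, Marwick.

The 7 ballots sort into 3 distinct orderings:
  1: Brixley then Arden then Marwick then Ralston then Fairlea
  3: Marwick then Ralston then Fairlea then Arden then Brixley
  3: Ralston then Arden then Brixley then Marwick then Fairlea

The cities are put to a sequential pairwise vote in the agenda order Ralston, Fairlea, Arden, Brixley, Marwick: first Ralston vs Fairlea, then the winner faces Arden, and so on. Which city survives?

Marwick

Round 1: Ralston vs Fairlea — 7–0, Ralston advances.
Round 2: Ralston vs Arden — 6–1, Ralston advances.
Round 3: Ralston vs Brixley — 6–1, Ralston advances.
Round 4: Ralston vs Marwick — 3–4, Marwick advances.
Marwick survives the agenda.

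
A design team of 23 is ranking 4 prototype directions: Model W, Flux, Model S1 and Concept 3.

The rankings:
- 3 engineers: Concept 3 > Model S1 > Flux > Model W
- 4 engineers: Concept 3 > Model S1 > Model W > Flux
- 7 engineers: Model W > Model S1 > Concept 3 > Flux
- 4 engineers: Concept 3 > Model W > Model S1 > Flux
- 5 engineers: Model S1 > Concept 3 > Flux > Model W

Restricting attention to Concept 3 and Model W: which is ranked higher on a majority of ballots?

Ballots ranking Concept 3 above Model W: 3 + 4 + 4 + 5 = 16.
Ballots ranking Model W above Concept 3: 23 − 16 = 7.
Concept 3 wins the head-to-head 16–7.

Concept 3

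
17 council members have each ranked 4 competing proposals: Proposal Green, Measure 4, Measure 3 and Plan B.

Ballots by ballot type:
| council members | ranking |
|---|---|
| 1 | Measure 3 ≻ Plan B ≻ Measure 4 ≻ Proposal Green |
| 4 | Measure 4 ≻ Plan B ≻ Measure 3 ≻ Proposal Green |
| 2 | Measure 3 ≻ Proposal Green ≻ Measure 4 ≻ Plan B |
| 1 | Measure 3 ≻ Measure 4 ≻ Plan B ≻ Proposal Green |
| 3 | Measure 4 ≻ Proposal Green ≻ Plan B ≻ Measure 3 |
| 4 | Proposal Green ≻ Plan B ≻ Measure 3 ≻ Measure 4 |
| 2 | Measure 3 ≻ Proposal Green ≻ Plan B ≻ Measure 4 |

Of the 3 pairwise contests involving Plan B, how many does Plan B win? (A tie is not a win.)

1

Plan B against each rival (17 council members):
Plan B vs Proposal Green: Proposal Green, 11–6.
Plan B vs Measure 4: Measure 4, 10–7.
Plan B vs Measure 3: Plan B, 11–6.
Plan B beats Measure 3; loses to Proposal Green, Measure 4 — 1 pairwise win.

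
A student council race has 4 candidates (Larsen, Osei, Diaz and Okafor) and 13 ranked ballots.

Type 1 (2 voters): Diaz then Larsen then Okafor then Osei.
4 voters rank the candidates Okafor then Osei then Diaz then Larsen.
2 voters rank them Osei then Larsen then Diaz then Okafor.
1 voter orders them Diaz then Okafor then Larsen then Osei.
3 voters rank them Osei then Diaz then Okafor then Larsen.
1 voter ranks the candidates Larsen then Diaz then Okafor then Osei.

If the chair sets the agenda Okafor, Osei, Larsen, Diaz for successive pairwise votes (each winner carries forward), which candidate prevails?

Diaz

Round 1: Okafor vs Osei — 8–5, Okafor advances.
Round 2: Okafor vs Larsen — 8–5, Okafor advances.
Round 3: Okafor vs Diaz — 4–9, Diaz advances.
The agenda winner is Diaz.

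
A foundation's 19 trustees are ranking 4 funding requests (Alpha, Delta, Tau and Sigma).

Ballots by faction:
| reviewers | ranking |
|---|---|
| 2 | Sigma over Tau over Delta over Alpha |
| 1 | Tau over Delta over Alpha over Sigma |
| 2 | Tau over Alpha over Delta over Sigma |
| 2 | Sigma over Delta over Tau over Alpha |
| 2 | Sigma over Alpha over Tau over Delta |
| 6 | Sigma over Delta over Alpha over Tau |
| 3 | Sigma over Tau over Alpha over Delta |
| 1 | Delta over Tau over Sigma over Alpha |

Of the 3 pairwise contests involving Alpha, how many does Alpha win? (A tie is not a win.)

0

Alpha against each rival (19 reviewers):
Alpha vs Delta: Delta wins 12–7.
Alpha–Tau: Tau 11–8.
Alpha vs Sigma: 3 to 16, Sigma.
Alpha beats no one; loses to Delta, Tau, Sigma — 0 pairwise wins.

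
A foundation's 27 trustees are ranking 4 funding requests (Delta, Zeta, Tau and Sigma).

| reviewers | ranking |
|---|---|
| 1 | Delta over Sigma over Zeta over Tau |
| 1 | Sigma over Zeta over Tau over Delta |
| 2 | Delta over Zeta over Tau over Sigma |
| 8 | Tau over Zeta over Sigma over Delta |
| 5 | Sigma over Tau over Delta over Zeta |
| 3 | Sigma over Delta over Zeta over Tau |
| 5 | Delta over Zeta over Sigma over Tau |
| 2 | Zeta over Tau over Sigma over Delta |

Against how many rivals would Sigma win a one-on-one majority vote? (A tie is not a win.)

Sigma against each rival (27 reviewers):
Sigma vs Delta: 19 to 8, Sigma.
Sigma vs Zeta: Sigma is ranked higher on 1+1+5+3 = 10 ballots, Zeta on 17. Zeta wins 17–10.
Sigma vs Tau: 1+1+5+3+5 = 15 for Sigma, 12 for Tau — Sigma by 15–12.
Sigma beats Delta, Tau; loses to Zeta — 2 pairwise wins.

2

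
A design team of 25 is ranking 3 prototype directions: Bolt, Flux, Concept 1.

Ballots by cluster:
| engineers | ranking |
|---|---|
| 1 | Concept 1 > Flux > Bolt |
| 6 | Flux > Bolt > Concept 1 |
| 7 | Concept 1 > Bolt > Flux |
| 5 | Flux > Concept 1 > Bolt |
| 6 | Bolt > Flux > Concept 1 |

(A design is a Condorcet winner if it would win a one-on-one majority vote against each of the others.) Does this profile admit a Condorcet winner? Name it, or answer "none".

Check each pair by majority over 25 ballots:
Bolt–Flux: Bolt 13–12.
Bolt vs Concept 1: Concept 1, 13–12.
Flux vs Concept 1: Flux, 17–8.
No design is unbeaten: Bolt loses to Concept 1; Flux loses to Bolt; Concept 1 loses to Flux. In particular Bolt → Flux → Concept 1 → Bolt is a majority cycle — no Condorcet winner exists.

none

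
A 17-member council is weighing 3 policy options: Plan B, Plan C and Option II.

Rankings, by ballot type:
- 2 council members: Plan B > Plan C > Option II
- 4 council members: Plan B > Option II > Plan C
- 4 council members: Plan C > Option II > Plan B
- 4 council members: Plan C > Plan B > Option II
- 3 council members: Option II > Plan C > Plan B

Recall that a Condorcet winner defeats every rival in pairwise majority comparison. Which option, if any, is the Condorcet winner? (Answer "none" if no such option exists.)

Pairwise majorities:
Plan B–Plan C: Plan C 11–6.
Plan B vs Option II: Plan B, 10–7.
Plan C vs Option II: Plan C wins 10–7.
Plan C wins every pairwise contest, so Plan C is the Condorcet winner.

Plan C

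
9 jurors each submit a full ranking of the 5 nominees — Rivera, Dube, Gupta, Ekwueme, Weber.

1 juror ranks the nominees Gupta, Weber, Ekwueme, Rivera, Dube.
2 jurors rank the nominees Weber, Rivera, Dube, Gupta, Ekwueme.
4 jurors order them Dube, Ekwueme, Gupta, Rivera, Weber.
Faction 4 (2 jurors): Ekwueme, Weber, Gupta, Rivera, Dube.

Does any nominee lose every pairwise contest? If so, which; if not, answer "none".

none

Head-to-head results (9 jurors):
Rivera vs Dube: 5 to 4, Rivera.
Rivera vs Gupta: Rivera preferred on 2 ballots; Gupta wins 7–2.
Rivera vs Ekwueme: Ekwueme wins 7–2.
Rivera vs Weber: Rivera is ranked higher on 4 ballots, Weber on 5. Weber wins 5–4.
Dube vs Gupta: Dube is ranked higher on 2+4 = 6 ballots, Gupta on 3. Dube wins 6–3.
Dube vs Ekwueme: Dube wins 6–3.
Dube vs Weber: Weber wins 5–4.
Gupta vs Ekwueme: Gupta is ranked higher on 1+2 = 3 ballots, Ekwueme on 6. Ekwueme wins 6–3.
Gupta vs Weber: 5 to 4, Gupta.
Ekwueme vs Weber: Ekwueme preferred on 4+2 = 6 ballots; Ekwueme wins 6–3.
Each nominee has at least one pairwise win (Rivera beats Dube; Dube beats Gupta; Gupta beats Rivera; Ekwueme beats Rivera; Weber beats Rivera) — no Condorcet loser.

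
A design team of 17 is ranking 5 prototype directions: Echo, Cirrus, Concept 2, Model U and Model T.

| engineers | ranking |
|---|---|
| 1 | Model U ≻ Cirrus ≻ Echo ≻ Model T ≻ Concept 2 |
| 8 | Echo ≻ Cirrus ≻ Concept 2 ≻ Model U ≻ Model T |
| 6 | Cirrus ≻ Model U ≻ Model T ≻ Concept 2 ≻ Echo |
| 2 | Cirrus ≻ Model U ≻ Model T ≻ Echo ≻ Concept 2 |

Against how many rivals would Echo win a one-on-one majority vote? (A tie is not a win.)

2

Echo against each rival (17 engineers):
Echo vs Cirrus: Cirrus, 9–8.
Echo vs Concept 2: Echo is ranked higher on 1+8+2 = 11 ballots, Concept 2 on 6. Echo wins 11–6.
Echo vs Model U: Model U wins 9–8.
Echo vs Model T: Echo preferred on 1+8 = 9 ballots; Echo wins 9–8.
Echo beats Concept 2, Model T; loses to Cirrus, Model U — 2 pairwise wins.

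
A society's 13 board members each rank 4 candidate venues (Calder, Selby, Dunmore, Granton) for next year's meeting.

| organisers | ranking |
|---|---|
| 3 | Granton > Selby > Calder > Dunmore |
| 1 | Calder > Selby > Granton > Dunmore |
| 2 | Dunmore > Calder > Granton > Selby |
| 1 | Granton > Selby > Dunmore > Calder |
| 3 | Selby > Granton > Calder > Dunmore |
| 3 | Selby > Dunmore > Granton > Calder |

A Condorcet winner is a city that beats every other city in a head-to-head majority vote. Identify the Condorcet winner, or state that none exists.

Selby

Pairwise majorities:
Calder vs Selby: Selby, 10–3.
Calder vs Dunmore: Calder preferred on 3+1+3 = 7 ballots; Calder wins 7–6.
Calder vs Granton: Calder preferred on 1+2 = 3 ballots; Granton wins 10–3.
Selby vs Dunmore: Selby wins 11–2.
Selby vs Granton: Selby, 7–6.
Dunmore vs Granton: 2+3 = 5 for Dunmore, 8 for Granton — Granton by 8–5.
Selby beats each of Calder, Dunmore, Granton — Selby is the Condorcet winner.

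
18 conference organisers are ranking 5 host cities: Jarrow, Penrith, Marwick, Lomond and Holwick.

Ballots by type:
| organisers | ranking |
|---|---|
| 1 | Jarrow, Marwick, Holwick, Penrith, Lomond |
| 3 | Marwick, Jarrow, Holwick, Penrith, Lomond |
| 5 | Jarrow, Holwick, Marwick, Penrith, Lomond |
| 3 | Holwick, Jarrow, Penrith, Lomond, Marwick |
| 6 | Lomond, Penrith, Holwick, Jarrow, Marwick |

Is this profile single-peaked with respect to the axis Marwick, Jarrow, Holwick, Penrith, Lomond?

Axis positions: Marwick=1, Jarrow=2, Holwick=3, Penrith=4, Lomond=5.
Type 1 (peak Jarrow at position 2): ranking walks positions 2-1-3-4-5, expanding outward from the peak — single-peaked.
Type 2 (peak Marwick at position 1): ranking walks positions 1-2-3-4-5, expanding outward from the peak — single-peaked.
Type 3 (peak Jarrow at position 2): ranking walks positions 2-3-1-4-5, expanding outward from the peak — single-peaked.
Type 4 (peak Holwick at position 3): ranking walks positions 3-2-4-5-1, expanding outward from the peak — single-peaked.
Type 5 (peak Lomond at position 5): ranking walks positions 5-4-3-2-1, expanding outward from the peak — single-peaked.
Every ranking is single-peaked on this axis.

yes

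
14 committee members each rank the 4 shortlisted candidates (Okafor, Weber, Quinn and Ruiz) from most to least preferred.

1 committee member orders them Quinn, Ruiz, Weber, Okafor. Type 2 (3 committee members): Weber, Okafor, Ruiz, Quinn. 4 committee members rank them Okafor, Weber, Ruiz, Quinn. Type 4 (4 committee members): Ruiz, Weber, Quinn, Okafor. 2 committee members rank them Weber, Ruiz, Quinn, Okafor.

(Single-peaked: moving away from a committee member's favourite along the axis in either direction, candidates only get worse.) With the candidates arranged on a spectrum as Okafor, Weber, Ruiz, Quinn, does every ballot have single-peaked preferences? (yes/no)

Axis positions: Okafor=1, Weber=2, Ruiz=3, Quinn=4.
Type 1 (peak Quinn at position 4): ranking walks positions 4-3-2-1, expanding outward from the peak — single-peaked.
Type 2 (peak Weber at position 2): ranking walks positions 2-1-3-4, expanding outward from the peak — single-peaked.
Type 3 (peak Okafor at position 1): ranking walks positions 1-2-3-4, expanding outward from the peak — single-peaked.
Type 4 (peak Ruiz at position 3): ranking walks positions 3-2-4-1, expanding outward from the peak — single-peaked.
Type 5 (peak Weber at position 2): ranking walks positions 2-3-4-1, expanding outward from the peak — single-peaked.
Every ranking is single-peaked on this axis.

yes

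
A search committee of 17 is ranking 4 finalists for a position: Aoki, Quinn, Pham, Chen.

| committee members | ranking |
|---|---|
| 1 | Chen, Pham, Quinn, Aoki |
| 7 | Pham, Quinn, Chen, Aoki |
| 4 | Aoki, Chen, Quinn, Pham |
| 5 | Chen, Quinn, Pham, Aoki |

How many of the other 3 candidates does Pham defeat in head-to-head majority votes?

1

Pham against each rival (17 committee members):
Pham vs Aoki: 1+7+5 = 13 for Pham, 4 for Aoki — Pham by 13–4.
Pham vs Quinn: 8 to 9, Quinn.
Pham vs Chen: 7 to 10, Chen.
Pham beats Aoki; loses to Quinn, Chen — 1 pairwise win.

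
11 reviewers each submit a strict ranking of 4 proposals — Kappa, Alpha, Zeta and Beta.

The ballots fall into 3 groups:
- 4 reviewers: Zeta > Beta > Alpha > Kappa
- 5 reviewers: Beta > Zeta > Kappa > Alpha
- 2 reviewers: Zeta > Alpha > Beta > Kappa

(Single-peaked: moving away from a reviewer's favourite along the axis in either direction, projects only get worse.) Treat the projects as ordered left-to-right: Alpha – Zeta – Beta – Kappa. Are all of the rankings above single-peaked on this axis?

yes

Axis positions: Alpha=1, Zeta=2, Beta=3, Kappa=4.
Group 1 (peak Zeta at position 2): ranking walks positions 2-3-1-4, expanding outward from the peak — single-peaked.
Group 2 (peak Beta at position 3): ranking walks positions 3-2-4-1, expanding outward from the peak — single-peaked.
Group 3 (peak Zeta at position 2): ranking walks positions 2-1-3-4, expanding outward from the peak — single-peaked.
Every ranking is single-peaked on this axis.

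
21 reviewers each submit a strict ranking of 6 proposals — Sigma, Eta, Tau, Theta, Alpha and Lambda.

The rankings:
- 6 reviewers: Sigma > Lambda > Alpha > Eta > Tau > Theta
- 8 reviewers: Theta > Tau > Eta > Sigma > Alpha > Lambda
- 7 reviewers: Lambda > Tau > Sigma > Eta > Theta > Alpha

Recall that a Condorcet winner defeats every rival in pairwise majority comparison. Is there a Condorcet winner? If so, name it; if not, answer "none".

Check each pair by majority over 21 ballots:
Sigma vs Eta: Sigma, 13–8.
Sigma–Tau: Tau 15–6.
Sigma vs Theta: Sigma wins 13–8.
Sigma vs Alpha: Sigma, 21–0.
Sigma–Lambda: Sigma 14–7.
Eta vs Tau: Tau, 15–6.
Eta vs Theta: Eta wins 13–8.
Eta–Alpha: Eta 15–6.
Eta vs Lambda: Lambda, 13–8.
Tau vs Theta: Tau, 13–8.
Tau vs Alpha: Tau, 15–6.
Tau vs Lambda: Lambda, 13–8.
Theta–Alpha: Theta 15–6.
Theta–Lambda: Lambda 13–8.
Alpha vs Lambda: Lambda, 13–8.
Every project loses at least once (Sigma loses to Tau; Eta loses to Sigma; Tau loses to Lambda; Theta loses to Sigma; Alpha loses to Sigma; Lambda loses to Sigma). The majority relation contains the cycle Sigma > Lambda > Tau > Sigma, so there is no Condorcet winner.

none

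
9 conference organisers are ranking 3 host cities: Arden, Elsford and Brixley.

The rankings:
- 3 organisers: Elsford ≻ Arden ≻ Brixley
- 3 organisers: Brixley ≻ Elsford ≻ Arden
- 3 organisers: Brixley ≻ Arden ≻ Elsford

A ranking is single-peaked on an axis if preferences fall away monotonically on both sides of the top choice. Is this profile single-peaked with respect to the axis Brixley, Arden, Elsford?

Axis positions: Brixley=1, Arden=2, Elsford=3.
Group 1 (peak Elsford at position 3): ranking walks positions 3-2-1, expanding outward from the peak — single-peaked.
Group 2: ranking walks positions 1-3-2; Elsford is ranked above Arden even though Arden lies between Elsford and the peak Brixley on the axis — preferences dip and rise again. Not single-peaked.
Group 3 (peak Brixley at position 1): ranking walks positions 1-2-3, expanding outward from the peak — single-peaked.
Group 2 violates single-peakedness, so the profile is not single-peaked on this axis.

no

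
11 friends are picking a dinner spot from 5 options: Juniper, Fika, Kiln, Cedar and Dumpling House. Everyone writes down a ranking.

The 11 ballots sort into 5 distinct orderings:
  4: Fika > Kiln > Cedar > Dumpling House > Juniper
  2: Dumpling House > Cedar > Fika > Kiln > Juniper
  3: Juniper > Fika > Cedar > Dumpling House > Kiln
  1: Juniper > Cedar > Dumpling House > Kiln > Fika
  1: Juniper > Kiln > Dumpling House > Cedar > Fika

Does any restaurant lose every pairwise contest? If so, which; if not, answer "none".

Pairwise majorities:
Juniper vs Fika: Fika wins 6–5.
Juniper vs Kiln: 3+1+1 = 5 for Juniper, 6 for Kiln — Kiln by 6–5.
Juniper vs Cedar: Cedar wins 6–5.
Juniper vs Dumpling House: 3+1+1 = 5 for Juniper, 6 for Dumpling House — Dumpling House by 6–5.
Fika–Kiln: Fika 9–2.
Fika–Cedar: Fika 7–4.
Fika vs Dumpling House: Fika, 7–4.
Kiln vs Cedar: Cedar, 6–5.
Kiln vs Dumpling House: Dumpling House, 6–5.
Cedar–Dumpling House: Cedar 8–3.
Juniper is beaten in every head-to-head and is the Condorcet loser.

Juniper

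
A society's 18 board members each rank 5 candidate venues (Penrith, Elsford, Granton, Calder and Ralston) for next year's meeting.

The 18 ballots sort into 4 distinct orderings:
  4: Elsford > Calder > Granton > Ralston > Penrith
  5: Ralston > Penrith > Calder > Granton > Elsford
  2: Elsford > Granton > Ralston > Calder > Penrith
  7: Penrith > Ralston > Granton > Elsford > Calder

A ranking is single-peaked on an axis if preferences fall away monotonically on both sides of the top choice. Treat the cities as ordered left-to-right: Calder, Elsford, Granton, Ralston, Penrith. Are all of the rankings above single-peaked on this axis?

Axis positions: Calder=1, Elsford=2, Granton=3, Ralston=4, Penrith=5.
Faction 1 (peak Elsford at position 2): ranking walks positions 2-1-3-4-5, expanding outward from the peak — single-peaked.
Faction 2: ranking walks positions 4-5-1-3-2; Calder is ranked above Granton even though Granton lies between Calder and the peak Ralston on the axis — preferences dip and rise again. Not single-peaked.
Faction 3 (peak Elsford at position 2): ranking walks positions 2-3-4-1-5, expanding outward from the peak — single-peaked.
Faction 4 (peak Penrith at position 5): ranking walks positions 5-4-3-2-1, expanding outward from the peak — single-peaked.
Faction 2 violates single-peakedness, so the profile is not single-peaked on this axis.

no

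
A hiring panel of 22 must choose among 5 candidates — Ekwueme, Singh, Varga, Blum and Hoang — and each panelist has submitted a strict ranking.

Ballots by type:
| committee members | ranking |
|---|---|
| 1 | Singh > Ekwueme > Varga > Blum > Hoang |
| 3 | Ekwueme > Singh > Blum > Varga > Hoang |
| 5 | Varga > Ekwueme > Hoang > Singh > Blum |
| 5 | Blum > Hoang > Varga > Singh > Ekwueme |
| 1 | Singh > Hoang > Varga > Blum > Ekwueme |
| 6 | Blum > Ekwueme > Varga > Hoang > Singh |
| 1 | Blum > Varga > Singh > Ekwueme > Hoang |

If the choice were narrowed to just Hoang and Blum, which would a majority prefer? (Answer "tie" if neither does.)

Blum

Ballots ranking Hoang above Blum: 5 + 1 = 6.
Ballots ranking Blum above Hoang: 22 − 6 = 16.
Blum wins the head-to-head 16–6.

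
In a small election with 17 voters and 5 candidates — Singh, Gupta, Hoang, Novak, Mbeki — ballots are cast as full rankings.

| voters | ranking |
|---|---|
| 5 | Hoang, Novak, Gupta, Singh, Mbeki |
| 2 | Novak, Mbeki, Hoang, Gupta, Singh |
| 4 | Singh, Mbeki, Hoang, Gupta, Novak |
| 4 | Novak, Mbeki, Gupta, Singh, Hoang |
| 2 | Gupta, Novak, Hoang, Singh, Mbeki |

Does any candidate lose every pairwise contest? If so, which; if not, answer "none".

none

Pairwise majorities:
Singh–Gupta: Gupta 13–4.
Singh vs Hoang: 8 to 9, Hoang.
Singh vs Novak: 4 for Singh, 13 for Novak — Novak by 13–4.
Singh vs Mbeki: Singh wins 11–6.
Gupta–Hoang: Hoang 11–6.
Gupta–Novak: Novak 11–6.
Gupta vs Mbeki: Mbeki wins 10–7.
Hoang–Novak: Hoang 9–8.
Hoang vs Mbeki: 5+2 = 7 for Hoang, 10 for Mbeki — Mbeki by 10–7.
Novak–Mbeki: Novak 13–4.
No candidate is winless: Singh beats Mbeki; Gupta beats Singh; Hoang beats Singh; Novak beats Singh; Mbeki beats Gupta. There is no Condorcet loser.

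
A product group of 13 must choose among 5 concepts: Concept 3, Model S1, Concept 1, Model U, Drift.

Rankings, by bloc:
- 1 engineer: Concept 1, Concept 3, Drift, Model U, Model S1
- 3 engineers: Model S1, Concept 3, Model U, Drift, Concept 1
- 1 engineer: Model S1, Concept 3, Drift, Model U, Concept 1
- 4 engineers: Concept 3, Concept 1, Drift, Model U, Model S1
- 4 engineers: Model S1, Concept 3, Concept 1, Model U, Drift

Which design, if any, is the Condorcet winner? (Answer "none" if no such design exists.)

Model S1

Head-to-head results (13 engineers):
Concept 3 vs Model S1: 5 to 8, Model S1.
Concept 3 vs Concept 1: 3+1+4+4 = 12 for Concept 3, 1 for Concept 1 — Concept 3 by 12–1.
Concept 3 vs Model U: Concept 3 preferred on 1+3+1+4+4 = 13 ballots; Concept 3 wins 13–0.
Concept 3 vs Drift: Concept 3 preferred on 1+3+1+4+4 = 13 ballots; Concept 3 wins 13–0.
Model S1 vs Concept 1: 3+1+4 = 8 for Model S1, 5 for Concept 1 — Model S1 by 8–5.
Model S1 vs Model U: Model S1 preferred on 3+1+4 = 8 ballots; Model S1 wins 8–5.
Model S1 vs Drift: 8 to 5, Model S1.
Concept 1 vs Model U: Concept 1 is ranked higher on 1+4+4 = 9 ballots, Model U on 4. Concept 1 wins 9–4.
Concept 1 vs Drift: 9 to 4, Concept 1.
Model U vs Drift: Model U preferred on 3+4 = 7 ballots; Model U wins 7–6.
Model S1 beats each of Concept 3, Concept 1, Model U, Drift — Model S1 is the Condorcet winner.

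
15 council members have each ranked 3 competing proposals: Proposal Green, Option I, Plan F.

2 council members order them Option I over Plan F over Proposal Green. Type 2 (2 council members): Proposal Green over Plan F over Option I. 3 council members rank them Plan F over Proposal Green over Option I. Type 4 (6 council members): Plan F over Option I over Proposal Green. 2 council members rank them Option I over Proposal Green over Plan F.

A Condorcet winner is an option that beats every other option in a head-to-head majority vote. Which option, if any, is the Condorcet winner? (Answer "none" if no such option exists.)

Plan F

Head-to-head results (15 council members):
Proposal Green vs Option I: Option I wins 10–5.
Proposal Green–Plan F: Plan F 11–4.
Option I–Plan F: Plan F 11–4.
Only Plan F has no losses; Plan F is the Condorcet winner.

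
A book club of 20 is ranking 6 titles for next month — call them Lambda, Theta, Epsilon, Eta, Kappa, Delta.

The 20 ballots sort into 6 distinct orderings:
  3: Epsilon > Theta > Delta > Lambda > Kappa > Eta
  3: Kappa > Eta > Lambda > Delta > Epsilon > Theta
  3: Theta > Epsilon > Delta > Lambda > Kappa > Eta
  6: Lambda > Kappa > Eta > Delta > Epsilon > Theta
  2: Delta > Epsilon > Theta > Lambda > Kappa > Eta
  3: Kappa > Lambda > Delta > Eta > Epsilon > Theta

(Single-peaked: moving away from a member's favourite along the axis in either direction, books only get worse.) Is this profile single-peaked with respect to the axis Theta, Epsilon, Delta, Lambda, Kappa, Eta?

Axis positions: Theta=1, Epsilon=2, Delta=3, Lambda=4, Kappa=5, Eta=6.
Group 1 (peak Epsilon at position 2): ranking walks positions 2-1-3-4-5-6, expanding outward from the peak — single-peaked.
Group 2 (peak Kappa at position 5): ranking walks positions 5-6-4-3-2-1, expanding outward from the peak — single-peaked.
Group 3 (peak Theta at position 1): ranking walks positions 1-2-3-4-5-6, expanding outward from the peak — single-peaked.
Group 4 (peak Lambda at position 4): ranking walks positions 4-5-6-3-2-1, expanding outward from the peak — single-peaked.
Group 5 (peak Delta at position 3): ranking walks positions 3-2-1-4-5-6, expanding outward from the peak — single-peaked.
Group 6 (peak Kappa at position 5): ranking walks positions 5-4-3-6-2-1, expanding outward from the peak — single-peaked.
Every ranking is single-peaked on this axis.

yes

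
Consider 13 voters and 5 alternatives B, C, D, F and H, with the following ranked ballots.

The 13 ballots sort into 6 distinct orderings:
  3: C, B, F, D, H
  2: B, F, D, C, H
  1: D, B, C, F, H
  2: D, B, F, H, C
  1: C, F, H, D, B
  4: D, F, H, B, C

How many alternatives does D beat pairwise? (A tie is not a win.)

4

D against each rival (13 voters):
D vs B: D preferred on 1+2+1+4 = 8 ballots; D wins 8–5.
D vs C: 2+1+2+4 = 9 for D, 4 for C — D by 9–4.
D vs F: D preferred on 1+2+4 = 7 ballots; D wins 7–6.
D vs H: D wins 12–1.
D beats B, C, F, H — 4 pairwise wins.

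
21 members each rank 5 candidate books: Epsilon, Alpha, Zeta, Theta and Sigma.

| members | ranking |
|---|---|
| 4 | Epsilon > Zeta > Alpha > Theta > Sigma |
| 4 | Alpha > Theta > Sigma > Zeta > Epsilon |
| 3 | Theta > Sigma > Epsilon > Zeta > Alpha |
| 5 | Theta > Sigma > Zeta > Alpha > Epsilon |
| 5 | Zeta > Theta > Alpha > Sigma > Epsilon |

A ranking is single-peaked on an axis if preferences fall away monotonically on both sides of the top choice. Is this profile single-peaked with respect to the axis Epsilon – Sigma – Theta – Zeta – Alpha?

Axis positions: Epsilon=1, Sigma=2, Theta=3, Zeta=4, Alpha=5.
Faction 1: ranking walks positions 1-4-5-3-2; Zeta is ranked above Sigma even though Sigma lies between Zeta and the peak Epsilon on the axis — preferences dip and rise again. Not single-peaked.
Faction 2: ranking walks positions 5-3-2-4-1; Theta is ranked above Zeta even though Zeta lies between Theta and the peak Alpha on the axis — preferences dip and rise again. Not single-peaked.
Faction 3 (peak Theta at position 3): ranking walks positions 3-2-1-4-5, expanding outward from the peak — single-peaked.
Faction 4 (peak Theta at position 3): ranking walks positions 3-2-4-5-1, expanding outward from the peak — single-peaked.
Faction 5 (peak Zeta at position 4): ranking walks positions 4-3-5-2-1, expanding outward from the peak — single-peaked.
Faction 1 violates single-peakedness, so the profile is not single-peaked on this axis.

no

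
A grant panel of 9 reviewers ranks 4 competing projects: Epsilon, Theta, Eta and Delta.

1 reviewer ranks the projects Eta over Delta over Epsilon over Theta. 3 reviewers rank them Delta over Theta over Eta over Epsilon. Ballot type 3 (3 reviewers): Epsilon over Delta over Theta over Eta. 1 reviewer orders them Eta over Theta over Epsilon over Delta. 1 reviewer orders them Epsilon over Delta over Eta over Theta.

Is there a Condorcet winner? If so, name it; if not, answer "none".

Pairwise majorities:
Epsilon vs Theta: Epsilon, 5–4.
Epsilon vs Eta: Eta, 5–4.
Epsilon vs Delta: Epsilon, 5–4.
Theta vs Eta: 3+3 = 6 for Theta, 3 for Eta — Theta by 6–3.
Theta vs Delta: Theta is ranked higher on 1 ballot, Delta on 8. Delta wins 8–1.
Eta vs Delta: 1+1 = 2 for Eta, 7 for Delta — Delta by 7–2.
Every project loses at least once (Epsilon loses to Eta; Theta loses to Epsilon; Eta loses to Theta; Delta loses to Epsilon). The majority relation contains the cycle Epsilon > Theta > Eta > Epsilon, so there is no Condorcet winner.

none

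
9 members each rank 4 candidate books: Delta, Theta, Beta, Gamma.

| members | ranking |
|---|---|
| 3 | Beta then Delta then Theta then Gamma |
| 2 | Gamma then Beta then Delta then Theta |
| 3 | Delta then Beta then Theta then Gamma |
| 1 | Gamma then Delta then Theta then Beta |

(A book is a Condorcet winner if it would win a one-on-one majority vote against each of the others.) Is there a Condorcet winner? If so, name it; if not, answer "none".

Beta

Check each pair by majority over 9 ballots:
Delta vs Theta: Delta preferred on 3+2+3+1 = 9 ballots; Delta wins 9–0.
Delta vs Beta: 4 to 5, Beta.
Delta vs Gamma: 3+3 = 6 for Delta, 3 for Gamma — Delta by 6–3.
Theta vs Beta: Theta is ranked higher on 1 ballot, Beta on 8. Beta wins 8–1.
Theta vs Gamma: 6 to 3, Theta.
Beta vs Gamma: 3+3 = 6 for Beta, 3 for Gamma — Beta by 6–3.
Beta wins every pairwise contest, so Beta is the Condorcet winner.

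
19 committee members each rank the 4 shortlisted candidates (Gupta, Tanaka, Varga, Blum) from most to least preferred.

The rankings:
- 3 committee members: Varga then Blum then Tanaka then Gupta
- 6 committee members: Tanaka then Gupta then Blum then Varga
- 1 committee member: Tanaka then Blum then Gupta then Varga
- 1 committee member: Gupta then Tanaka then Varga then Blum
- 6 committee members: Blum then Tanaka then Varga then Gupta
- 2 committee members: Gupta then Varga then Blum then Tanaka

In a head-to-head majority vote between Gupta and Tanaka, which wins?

Tanaka

Ballots ranking Gupta above Tanaka: 1 + 2 = 3.
Ballots ranking Tanaka above Gupta: 19 − 3 = 16.
Tanaka wins the head-to-head 16–3.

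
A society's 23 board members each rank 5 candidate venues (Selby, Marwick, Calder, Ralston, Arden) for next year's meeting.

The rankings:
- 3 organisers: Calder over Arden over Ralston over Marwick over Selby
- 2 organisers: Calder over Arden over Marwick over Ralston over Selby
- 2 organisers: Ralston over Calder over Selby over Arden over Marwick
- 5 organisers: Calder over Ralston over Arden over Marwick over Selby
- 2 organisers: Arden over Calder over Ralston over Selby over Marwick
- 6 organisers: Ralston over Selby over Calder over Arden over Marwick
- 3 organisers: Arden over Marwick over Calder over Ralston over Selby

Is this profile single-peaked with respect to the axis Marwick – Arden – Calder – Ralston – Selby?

yes

Axis positions: Marwick=1, Arden=2, Calder=3, Ralston=4, Selby=5.
Group 1 (peak Calder at position 3): ranking walks positions 3-2-4-1-5, expanding outward from the peak — single-peaked.
Group 2 (peak Calder at position 3): ranking walks positions 3-2-1-4-5, expanding outward from the peak — single-peaked.
Group 3 (peak Ralston at position 4): ranking walks positions 4-3-5-2-1, expanding outward from the peak — single-peaked.
Group 4 (peak Calder at position 3): ranking walks positions 3-4-2-1-5, expanding outward from the peak — single-peaked.
Group 5 (peak Arden at position 2): ranking walks positions 2-3-4-5-1, expanding outward from the peak — single-peaked.
Group 6 (peak Ralston at position 4): ranking walks positions 4-5-3-2-1, expanding outward from the peak — single-peaked.
Group 7 (peak Arden at position 2): ranking walks positions 2-1-3-4-5, expanding outward from the peak — single-peaked.
Every ranking is single-peaked on this axis.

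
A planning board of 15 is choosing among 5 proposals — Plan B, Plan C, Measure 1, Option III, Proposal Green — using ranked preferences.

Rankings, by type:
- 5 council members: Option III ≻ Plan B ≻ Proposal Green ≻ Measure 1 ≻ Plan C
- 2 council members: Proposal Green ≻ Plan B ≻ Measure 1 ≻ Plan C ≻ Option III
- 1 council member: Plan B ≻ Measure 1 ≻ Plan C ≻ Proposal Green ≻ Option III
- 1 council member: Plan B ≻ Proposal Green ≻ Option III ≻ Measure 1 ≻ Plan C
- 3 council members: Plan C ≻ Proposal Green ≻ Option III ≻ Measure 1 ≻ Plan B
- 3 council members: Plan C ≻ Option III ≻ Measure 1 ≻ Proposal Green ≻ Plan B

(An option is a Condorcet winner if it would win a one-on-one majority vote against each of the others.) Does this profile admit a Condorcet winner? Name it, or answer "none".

Check each pair by majority over 15 ballots:
Plan B vs Plan C: Plan B, 9–6.
Plan B vs Measure 1: Plan B, 9–6.
Plan B vs Option III: Option III, 11–4.
Plan B–Proposal Green: Proposal Green 8–7.
Plan C vs Measure 1: Measure 1 wins 9–6.
Plan C vs Option III: Plan C wins 9–6.
Plan C vs Proposal Green: Proposal Green wins 8–7.
Measure 1 vs Option III: Option III wins 12–3.
Measure 1 vs Proposal Green: Proposal Green, 11–4.
Option III–Proposal Green: Option III 8–7.
Every option loses at least once (Plan B loses to Option III; Plan C loses to Plan B; Measure 1 loses to Plan B; Option III loses to Plan C; Proposal Green loses to Option III). The majority relation contains the cycle Plan B > Plan C > Option III > Plan B, so there is no Condorcet winner.

none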